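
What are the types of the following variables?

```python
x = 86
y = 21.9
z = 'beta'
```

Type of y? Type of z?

y is assigned a number with a decimal point, so it is a float; z is assigned a quoted string literal, so it is a str

float, str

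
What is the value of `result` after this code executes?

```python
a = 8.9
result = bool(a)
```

a = 8.9; result = True

True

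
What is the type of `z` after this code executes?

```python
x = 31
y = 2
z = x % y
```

int % int = int

int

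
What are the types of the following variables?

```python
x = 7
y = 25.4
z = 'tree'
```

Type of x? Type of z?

x is assigned a bare integer (no decimal point), so it is an int; z is assigned a quoted string literal, so it is a str

int, str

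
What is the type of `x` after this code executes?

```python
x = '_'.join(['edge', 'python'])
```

str.join() returns str

str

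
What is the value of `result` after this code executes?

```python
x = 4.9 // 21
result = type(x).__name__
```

x is float; result = 'float'

'float'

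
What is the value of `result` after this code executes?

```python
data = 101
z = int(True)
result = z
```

data = 101; z = 1; result = 1

1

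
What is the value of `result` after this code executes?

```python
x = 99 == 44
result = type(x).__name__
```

x is bool; result = 'bool'

'bool'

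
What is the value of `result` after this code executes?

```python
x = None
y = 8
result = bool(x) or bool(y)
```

x = None; y = 8; result = True

True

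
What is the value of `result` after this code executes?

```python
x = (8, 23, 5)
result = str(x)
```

x = (8, 23, 5); result = '(8, 23, 5)'

'(8, 23, 5)'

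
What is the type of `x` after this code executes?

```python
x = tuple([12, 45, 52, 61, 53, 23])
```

tuple() constructor returns tuple

tuple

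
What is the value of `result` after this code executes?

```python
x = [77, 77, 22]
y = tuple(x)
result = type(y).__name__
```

x is list; y is tuple; result = 'tuple'

'tuple'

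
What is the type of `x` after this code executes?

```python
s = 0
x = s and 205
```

'and' returns first falsy value (0 is int)

int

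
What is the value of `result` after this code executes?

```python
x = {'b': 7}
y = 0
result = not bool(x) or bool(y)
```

x = {'b': 7}; y = 0; result = False

False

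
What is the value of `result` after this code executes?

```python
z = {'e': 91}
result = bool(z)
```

z = {'e': 91}; result = True

True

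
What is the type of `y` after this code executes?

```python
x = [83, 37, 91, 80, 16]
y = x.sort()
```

list.sort() returns None (mutates in place)

NoneType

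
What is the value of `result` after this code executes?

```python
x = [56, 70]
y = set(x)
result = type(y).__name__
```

x is list; y is set; result = 'set'

'set'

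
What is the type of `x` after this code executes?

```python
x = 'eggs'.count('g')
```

str.count() returns int

int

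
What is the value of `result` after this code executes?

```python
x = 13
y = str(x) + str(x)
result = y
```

x = 13; y = '1313'; result = '1313'

'1313'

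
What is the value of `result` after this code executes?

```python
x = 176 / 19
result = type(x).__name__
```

x is float; result = 'float'

'float'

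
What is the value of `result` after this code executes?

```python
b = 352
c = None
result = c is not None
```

b = 352; c = None; result = False

False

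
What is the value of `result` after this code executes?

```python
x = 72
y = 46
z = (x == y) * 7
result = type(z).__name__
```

x is int; y is int; z is int; result = 'int'

'int'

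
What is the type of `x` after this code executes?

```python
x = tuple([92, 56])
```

tuple() constructor returns tuple

tuple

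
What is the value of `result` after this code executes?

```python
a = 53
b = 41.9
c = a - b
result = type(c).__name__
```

a is int; b is float; c is float; result = 'float'

'float'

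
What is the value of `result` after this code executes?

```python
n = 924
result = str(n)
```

n = 924; result = '924'

'924'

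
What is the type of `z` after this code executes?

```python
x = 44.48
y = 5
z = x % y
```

float % int = float

float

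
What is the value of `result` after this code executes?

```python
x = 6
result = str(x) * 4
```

x = 6; result = '6666'

'6666'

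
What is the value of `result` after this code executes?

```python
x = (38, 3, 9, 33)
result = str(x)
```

x = (38, 3, 9, 33); result = '(38, 3, 9, 33)'

'(38, 3, 9, 33)'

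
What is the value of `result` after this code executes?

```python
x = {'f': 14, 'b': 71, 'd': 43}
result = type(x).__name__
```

x is dict; result = 'dict'

'dict'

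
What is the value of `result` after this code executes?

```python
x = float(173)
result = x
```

x = 173.0; result = 173.0

173.0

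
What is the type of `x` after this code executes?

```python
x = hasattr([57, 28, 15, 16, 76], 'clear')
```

hasattr() returns bool

bool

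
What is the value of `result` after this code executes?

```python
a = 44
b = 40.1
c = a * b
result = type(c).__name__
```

a is int; b is float; c is float; result = 'float'

'float'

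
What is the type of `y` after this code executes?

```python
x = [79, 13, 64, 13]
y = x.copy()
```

list.copy() returns list

list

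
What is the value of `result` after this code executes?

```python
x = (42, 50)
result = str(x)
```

x = (42, 50); result = '(42, 50)'

'(42, 50)'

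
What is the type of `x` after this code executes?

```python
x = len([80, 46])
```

len() always returns int

int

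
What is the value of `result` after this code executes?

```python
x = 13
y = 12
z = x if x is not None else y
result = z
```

x = 13; y = 12; z = 13; result = 13

13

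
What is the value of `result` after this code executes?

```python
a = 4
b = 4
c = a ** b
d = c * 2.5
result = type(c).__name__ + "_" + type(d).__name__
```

a is int; b is int; c is int; d is float; result = 'int_float'

'int_float'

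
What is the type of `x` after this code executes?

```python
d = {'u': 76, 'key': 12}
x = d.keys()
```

.keys() returns dict_keys view

dict_keys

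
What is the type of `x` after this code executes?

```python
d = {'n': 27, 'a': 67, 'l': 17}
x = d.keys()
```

.keys() returns dict_keys view

dict_keys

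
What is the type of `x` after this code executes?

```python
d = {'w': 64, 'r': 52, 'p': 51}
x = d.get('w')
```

dict.get() returns value type when found

int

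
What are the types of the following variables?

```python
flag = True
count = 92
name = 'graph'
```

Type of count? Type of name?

count is assigned a bare integer (no decimal point), so it is an int; name is assigned a quoted string literal, so it is a str

int, str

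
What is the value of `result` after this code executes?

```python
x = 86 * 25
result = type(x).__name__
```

x is int; result = 'int'

'int'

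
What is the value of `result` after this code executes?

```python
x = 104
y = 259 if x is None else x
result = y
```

x = 104; y = 104; result = 104

104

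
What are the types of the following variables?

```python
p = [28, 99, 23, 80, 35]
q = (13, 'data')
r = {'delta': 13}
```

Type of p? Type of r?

p is assigned a list literal (square brackets); r is assigned a dict literal ({key: value})

list, dict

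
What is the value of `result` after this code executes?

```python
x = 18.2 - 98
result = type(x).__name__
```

x is float; result = 'float'

'float'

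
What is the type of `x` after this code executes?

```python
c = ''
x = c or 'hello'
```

'or' returns first truthy value (str)

str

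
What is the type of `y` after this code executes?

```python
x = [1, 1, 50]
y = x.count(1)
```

list.count() returns int

int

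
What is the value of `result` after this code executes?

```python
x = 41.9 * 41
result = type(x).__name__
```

x is float; result = 'float'

'float'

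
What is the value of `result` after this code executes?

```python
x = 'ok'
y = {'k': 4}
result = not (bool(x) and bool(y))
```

x = 'ok'; y = {'k': 4}; result = False

False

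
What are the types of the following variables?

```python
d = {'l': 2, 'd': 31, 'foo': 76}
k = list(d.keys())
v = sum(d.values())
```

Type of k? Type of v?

list() converts to list; sum of ints is int

list, int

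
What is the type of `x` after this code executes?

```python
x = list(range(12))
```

list(range()) returns list

list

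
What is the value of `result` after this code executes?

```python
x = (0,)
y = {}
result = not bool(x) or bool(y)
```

x = (0,); y = {}; result = False

False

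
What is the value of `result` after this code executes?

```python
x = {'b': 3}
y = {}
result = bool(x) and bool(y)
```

x = {'b': 3}; y = {}; result = False

False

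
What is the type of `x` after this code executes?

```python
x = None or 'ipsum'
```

'or' with None returns the other truthy value (str)

str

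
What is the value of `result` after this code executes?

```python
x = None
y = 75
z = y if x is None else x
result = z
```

x = None; y = 75; z = 75; result = 75

75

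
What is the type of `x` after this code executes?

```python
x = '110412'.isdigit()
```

str.isdigit() returns bool

bool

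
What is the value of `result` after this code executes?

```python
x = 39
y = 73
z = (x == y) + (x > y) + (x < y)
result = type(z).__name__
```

x is int; y is int; z is int; result = 'int'

'int'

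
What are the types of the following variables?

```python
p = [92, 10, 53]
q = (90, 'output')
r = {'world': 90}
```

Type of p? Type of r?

p is assigned a list literal (square brackets); r is assigned a dict literal ({key: value})

list, dict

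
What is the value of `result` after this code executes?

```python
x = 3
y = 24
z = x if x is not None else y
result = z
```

x = 3; y = 24; z = 3; result = 3

3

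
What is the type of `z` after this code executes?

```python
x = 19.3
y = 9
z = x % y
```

float % int = float

float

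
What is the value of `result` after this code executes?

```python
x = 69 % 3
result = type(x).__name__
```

x is int; result = 'int'

'int'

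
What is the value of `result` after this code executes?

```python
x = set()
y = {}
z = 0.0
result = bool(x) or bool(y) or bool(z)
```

x = set(); y = {}; z = 0.0; result = False

False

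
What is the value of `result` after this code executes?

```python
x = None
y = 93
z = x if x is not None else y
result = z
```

x = None; y = 93; z = 93; result = 93

93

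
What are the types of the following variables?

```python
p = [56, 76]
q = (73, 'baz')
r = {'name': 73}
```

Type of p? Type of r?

p is assigned a list literal (square brackets); r is assigned a dict literal ({key: value})

list, dict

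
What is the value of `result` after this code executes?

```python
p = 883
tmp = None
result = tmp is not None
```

p = 883; tmp = None; result = False

False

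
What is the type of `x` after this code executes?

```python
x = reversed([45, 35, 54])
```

reversed() on a list returns list_reverseiterator

list_reverseiterator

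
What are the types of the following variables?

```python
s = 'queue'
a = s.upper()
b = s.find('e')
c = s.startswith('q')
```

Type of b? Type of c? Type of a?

find() returns int; startswith() returns bool; upper() returns str

int, bool, str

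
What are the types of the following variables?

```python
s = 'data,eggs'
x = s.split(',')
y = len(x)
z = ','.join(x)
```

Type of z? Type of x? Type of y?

str.join() returns str; str.split() returns list; len() returns int

str, list, int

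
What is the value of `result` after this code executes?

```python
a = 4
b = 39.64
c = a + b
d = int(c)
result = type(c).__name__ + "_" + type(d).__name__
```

a is int; b is float; c is float; d is int; result = 'float_int'

'float_int'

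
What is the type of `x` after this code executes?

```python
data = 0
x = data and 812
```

'and' returns first falsy value (0 is int)

int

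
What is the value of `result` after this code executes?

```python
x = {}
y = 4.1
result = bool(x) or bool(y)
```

x = {}; y = 4.1; result = True

True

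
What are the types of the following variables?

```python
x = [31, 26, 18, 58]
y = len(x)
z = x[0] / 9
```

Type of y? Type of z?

len() returns int; int / int = float

int, float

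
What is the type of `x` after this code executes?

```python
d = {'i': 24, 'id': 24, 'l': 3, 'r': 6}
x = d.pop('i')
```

dict.pop() returns the value

int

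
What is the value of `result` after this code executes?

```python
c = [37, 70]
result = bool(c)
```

c = [37, 70]; result = True

True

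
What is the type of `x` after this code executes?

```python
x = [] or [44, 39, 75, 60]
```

'or' returns first truthy value (list)

list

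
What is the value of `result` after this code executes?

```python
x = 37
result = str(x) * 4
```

x = 37; result = '37373737'

'37373737'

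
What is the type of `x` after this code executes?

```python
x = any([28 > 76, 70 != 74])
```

any() returns bool

bool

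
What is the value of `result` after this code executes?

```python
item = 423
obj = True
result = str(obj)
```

item = 423; obj = True; result = 'True'

'True'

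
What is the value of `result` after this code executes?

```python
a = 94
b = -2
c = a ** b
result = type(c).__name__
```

a is int; b is int; c is float; result = 'float'

'float'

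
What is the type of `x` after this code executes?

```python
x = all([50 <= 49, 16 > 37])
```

all() returns bool

bool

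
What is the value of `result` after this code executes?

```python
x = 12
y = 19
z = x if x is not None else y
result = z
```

x = 12; y = 19; z = 12; result = 12

12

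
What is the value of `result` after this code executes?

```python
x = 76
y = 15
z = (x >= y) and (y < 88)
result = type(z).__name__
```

x is int; y is int; z is bool; result = 'bool'

'bool'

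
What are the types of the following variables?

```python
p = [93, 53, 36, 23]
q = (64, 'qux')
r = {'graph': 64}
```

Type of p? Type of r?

p is assigned a list literal (square brackets); r is assigned a dict literal ({key: value})

list, dict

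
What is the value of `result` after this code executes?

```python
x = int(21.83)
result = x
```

x = 21; result = 21

21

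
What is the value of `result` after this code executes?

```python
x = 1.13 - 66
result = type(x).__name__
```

x is float; result = 'float'

'float'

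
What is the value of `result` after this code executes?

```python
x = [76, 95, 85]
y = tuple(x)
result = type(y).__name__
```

x is list; y is tuple; result = 'tuple'

'tuple'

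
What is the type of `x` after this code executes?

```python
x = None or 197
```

'or' with None returns the other truthy value

int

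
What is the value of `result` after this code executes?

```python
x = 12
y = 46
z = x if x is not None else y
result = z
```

x = 12; y = 46; z = 12; result = 12

12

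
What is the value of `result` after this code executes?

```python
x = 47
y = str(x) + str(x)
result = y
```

x = 47; y = '4747'; result = '4747'

'4747'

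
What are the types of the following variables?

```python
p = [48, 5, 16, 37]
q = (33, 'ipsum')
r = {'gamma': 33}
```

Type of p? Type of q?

p is assigned a list literal (square brackets); q is assigned a tuple (parenthesized, comma-separated values)

list, tuple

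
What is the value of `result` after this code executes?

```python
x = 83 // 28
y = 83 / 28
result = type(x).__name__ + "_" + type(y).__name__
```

x is int; y is float; result = 'int_float'

'int_float'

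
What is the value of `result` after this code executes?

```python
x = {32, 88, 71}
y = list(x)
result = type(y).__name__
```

x is set; y is list; result = 'list'

'list'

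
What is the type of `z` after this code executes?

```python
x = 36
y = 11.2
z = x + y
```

int + float = float

float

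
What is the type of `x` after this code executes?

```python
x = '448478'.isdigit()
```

str.isdigit() returns bool

bool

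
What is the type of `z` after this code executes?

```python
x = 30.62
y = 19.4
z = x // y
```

float // float = float

float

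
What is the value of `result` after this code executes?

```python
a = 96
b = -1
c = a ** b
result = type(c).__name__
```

a is int; b is int; c is float; result = 'float'

'float'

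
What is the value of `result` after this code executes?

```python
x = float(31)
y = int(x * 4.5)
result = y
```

x = 31.0; y = 139; result = 139

139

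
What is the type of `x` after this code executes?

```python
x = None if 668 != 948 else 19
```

668 != 948 is True, so the if branch is taken

NoneType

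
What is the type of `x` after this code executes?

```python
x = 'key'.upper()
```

str.upper() returns str

str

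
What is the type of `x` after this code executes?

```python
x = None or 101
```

'or' with None returns the other truthy value

int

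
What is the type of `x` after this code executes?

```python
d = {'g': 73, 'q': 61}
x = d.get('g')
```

dict.get() returns value type when found

int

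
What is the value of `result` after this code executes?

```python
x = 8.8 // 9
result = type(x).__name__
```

x is float; result = 'float'

'float'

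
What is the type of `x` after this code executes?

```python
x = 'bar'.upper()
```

str.upper() returns str

str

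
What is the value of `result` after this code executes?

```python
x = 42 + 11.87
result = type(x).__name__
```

x is float; result = 'float'

'float'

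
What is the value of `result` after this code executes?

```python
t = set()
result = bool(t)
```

t = set(); result = False

False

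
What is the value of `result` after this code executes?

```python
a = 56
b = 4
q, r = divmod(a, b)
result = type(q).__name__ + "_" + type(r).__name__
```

a is int; b is int; q is int; r is int; result = 'int_int'

'int_int'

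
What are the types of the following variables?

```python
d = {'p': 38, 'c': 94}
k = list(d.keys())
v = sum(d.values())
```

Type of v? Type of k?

sum of ints is int; list() converts to list

int, list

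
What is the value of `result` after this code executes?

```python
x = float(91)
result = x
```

x = 91.0; result = 91.0

91.0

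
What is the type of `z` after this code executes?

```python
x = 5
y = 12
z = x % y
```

int % int = int

int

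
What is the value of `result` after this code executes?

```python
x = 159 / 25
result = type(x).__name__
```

x is float; result = 'float'

'float'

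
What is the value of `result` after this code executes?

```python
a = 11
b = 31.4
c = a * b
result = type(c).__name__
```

a is int; b is float; c is float; result = 'float'

'float'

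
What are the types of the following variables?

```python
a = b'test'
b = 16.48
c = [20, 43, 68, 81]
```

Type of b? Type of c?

b is assigned a number with a decimal point, so it is a float; c is assigned a list literal (square brackets)

float, list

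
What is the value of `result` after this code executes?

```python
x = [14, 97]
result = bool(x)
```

x = [14, 97]; result = True

True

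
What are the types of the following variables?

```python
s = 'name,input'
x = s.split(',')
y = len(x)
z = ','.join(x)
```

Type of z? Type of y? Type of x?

str.join() returns str; len() returns int; str.split() returns list

str, int, list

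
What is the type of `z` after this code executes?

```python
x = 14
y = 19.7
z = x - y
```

int - float = float

float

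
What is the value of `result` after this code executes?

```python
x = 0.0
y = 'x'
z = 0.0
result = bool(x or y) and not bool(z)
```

x = 0.0; y = 'x'; z = 0.0; result = True

True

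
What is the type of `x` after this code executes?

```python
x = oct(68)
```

oct() returns str representation

str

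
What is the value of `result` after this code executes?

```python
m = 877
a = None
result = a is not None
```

m = 877; a = None; result = False

False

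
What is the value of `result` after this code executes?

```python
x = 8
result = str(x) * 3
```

x = 8; result = '888'

'888'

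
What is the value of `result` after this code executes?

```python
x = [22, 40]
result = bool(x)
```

x = [22, 40]; result = True

True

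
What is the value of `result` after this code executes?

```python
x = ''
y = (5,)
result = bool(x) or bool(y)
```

x = ''; y = (5,); result = True

True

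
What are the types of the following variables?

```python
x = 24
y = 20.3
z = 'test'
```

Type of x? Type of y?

x is assigned a bare integer (no decimal point), so it is an int; y is assigned a number with a decimal point, so it is a float

int, float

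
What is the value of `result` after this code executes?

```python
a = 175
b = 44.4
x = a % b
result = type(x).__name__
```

a is int; b is float; x is float; result = 'float'

'float'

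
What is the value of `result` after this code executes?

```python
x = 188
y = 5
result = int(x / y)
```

x = 188; y = 5; result = 37

37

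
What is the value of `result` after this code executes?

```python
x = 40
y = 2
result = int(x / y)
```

x = 40; y = 2; result = 20

20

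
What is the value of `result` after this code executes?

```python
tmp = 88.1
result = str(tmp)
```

tmp = 88.1; result = '88.1'

'88.1'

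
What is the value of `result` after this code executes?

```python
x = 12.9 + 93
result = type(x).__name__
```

x is float; result = 'float'

'float'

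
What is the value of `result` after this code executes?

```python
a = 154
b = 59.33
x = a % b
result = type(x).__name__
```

a is int; b is float; x is float; result = 'float'

'float'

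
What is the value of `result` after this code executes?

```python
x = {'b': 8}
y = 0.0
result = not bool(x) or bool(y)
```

x = {'b': 8}; y = 0.0; result = False

False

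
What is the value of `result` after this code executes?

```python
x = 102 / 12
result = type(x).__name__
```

x is float; result = 'float'

'float'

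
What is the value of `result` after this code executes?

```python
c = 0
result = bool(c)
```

c = 0; result = False

False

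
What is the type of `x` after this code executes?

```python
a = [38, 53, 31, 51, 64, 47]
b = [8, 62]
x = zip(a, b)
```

zip() returns a zip object

zip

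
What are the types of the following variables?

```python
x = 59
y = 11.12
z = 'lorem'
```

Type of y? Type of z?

y is assigned a number with a decimal point, so it is a float; z is assigned a quoted string literal, so it is a str

float, str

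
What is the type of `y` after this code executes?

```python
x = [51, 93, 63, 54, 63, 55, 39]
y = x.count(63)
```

list.count() returns int

int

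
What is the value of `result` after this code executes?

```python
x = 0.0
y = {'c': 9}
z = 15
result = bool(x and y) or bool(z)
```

x = 0.0; y = {'c': 9}; z = 15; result = True

True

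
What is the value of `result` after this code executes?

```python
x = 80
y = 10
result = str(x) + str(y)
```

x = 80; y = 10; result = '8010'

'8010'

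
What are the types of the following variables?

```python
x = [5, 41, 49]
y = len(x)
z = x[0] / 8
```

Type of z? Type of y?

int / int = float; len() returns int

float, int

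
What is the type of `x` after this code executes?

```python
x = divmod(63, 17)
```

divmod() returns tuple of (quotient, remainder)

tuple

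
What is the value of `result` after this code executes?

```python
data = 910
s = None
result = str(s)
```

data = 910; s = None; result = 'None'

'None'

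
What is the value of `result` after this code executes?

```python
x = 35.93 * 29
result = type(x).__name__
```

x is float; result = 'float'

'float'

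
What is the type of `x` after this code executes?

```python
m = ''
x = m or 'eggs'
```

'or' returns first truthy value (str)

str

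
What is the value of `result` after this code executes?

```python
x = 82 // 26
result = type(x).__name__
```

x is int; result = 'int'

'int'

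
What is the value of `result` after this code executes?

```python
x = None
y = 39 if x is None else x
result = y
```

x = None; y = 39; result = 39

39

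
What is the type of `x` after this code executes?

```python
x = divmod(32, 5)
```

divmod() returns tuple of (quotient, remainder)

tuple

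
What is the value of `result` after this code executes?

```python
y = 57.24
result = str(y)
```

y = 57.24; result = '57.24'

'57.24'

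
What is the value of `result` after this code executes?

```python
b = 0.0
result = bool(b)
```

b = 0.0; result = False

False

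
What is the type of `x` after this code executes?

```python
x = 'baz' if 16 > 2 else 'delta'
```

Both branches of conditional are str

str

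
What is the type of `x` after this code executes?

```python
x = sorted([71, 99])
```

sorted() always returns list

list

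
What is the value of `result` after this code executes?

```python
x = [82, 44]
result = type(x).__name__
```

x is list; result = 'list'

'list'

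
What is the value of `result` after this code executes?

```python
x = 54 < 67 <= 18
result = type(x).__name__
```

x is bool; result = 'bool'

'bool'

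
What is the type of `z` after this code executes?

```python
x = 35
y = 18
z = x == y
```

Equality comparison returns bool

bool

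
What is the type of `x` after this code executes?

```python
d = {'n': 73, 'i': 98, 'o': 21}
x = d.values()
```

.values() returns dict_values view

dict_values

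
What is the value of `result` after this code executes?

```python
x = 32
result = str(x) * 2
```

x = 32; result = '3232'

'3232'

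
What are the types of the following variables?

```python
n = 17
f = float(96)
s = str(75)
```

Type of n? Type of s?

n is assigned a bare integer (no decimal point), so it is an int; s is assigned the result of calling str(), which returns a str

int, str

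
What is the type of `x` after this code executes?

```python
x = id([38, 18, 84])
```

id() returns int

int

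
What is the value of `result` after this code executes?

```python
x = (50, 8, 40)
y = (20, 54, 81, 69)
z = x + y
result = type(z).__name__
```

x is tuple; y is tuple; z is tuple; result = 'tuple'

'tuple'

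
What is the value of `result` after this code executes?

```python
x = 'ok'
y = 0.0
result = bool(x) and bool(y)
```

x = 'ok'; y = 0.0; result = False

False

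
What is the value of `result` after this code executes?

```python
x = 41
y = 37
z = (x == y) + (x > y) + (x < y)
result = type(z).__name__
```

x is int; y is int; z is int; result = 'int'

'int'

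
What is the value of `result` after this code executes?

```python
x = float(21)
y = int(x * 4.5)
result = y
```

x = 21.0; y = 94; result = 94

94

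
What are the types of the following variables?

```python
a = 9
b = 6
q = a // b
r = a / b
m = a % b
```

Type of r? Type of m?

/ returns float; % of ints returns int

float, int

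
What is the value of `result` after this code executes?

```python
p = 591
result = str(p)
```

p = 591; result = '591'

'591'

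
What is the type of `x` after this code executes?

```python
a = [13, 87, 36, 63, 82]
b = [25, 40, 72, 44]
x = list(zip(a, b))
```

list(zip()) returns a list of tuples

list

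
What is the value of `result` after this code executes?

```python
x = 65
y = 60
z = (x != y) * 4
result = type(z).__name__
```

x is int; y is int; z is int; result = 'int'

'int'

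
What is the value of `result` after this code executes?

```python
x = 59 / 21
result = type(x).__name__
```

x is float; result = 'float'

'float'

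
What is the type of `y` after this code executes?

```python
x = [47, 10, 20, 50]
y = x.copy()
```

list.copy() returns list

list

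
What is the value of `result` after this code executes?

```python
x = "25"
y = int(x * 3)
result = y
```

x = '25'; y = 252525; result = 252525

252525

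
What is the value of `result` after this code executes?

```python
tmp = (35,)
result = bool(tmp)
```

tmp = (35,); result = True

True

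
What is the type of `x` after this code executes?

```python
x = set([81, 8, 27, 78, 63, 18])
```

set() constructor returns set

set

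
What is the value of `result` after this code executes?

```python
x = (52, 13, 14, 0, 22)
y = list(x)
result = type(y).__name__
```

x is tuple; y is list; result = 'list'

'list'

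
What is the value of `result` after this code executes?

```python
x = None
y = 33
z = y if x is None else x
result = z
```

x = None; y = 33; z = 33; result = 33

33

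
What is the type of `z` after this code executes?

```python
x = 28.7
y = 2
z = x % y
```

float % int = float

float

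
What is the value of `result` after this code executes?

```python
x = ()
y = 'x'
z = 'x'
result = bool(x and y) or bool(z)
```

x = (); y = 'x'; z = 'x'; result = True

True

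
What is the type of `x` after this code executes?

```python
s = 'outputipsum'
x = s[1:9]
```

Slicing a str returns str

str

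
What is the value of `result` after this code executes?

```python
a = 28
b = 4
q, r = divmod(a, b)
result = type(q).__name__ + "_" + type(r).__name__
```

a is int; b is int; q is int; r is int; result = 'int_int'

'int_int'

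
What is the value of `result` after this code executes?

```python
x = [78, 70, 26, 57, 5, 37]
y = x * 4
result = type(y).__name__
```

x is list; y is list; result = 'list'

'list'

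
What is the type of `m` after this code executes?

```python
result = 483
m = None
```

None has type NoneType

NoneType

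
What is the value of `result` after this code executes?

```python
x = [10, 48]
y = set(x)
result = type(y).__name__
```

x is list; y is set; result = 'set'

'set'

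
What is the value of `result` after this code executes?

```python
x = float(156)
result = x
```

x = 156.0; result = 156.0

156.0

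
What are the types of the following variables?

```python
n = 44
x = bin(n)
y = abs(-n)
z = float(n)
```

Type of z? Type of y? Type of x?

float() returns float; abs() of int returns int; bin() returns str

float, int, str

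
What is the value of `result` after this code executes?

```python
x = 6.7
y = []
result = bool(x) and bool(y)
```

x = 6.7; y = []; result = False

False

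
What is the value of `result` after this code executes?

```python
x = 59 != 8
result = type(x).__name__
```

x is bool; result = 'bool'

'bool'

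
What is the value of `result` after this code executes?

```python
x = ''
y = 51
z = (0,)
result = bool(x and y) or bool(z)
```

x = ''; y = 51; z = (0,); result = True

True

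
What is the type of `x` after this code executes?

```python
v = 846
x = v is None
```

'is' comparison returns bool

bool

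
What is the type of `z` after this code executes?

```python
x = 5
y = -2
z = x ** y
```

int ** negative = float

float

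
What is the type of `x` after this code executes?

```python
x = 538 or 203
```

'or' returns first truthy value (int)

int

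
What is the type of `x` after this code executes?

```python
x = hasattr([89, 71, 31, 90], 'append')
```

hasattr() returns bool

bool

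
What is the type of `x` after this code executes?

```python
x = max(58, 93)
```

max() of ints returns int

int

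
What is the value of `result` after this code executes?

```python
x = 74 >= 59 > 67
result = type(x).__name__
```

x is bool; result = 'bool'

'bool'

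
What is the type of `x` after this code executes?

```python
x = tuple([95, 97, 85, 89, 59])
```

tuple() constructor returns tuple

tuple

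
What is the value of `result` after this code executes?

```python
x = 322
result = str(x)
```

x = 322; result = '322'

'322'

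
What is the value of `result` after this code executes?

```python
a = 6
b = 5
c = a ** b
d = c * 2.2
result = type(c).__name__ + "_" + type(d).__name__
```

a is int; b is int; c is int; d is float; result = 'int_float'

'int_float'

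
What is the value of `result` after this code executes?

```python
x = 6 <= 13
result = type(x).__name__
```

x is bool; result = 'bool'

'bool'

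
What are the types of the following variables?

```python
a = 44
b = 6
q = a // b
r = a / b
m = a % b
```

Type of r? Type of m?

/ returns float; % of ints returns int

float, int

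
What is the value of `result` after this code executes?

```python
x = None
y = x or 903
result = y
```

x = None; y = 903; result = 903

903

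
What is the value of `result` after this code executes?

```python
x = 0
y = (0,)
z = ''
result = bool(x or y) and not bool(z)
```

x = 0; y = (0,); z = ''; result = True

True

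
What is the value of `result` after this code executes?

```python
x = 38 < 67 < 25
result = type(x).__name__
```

x is bool; result = 'bool'

'bool'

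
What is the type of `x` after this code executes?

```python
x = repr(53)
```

repr() returns str

str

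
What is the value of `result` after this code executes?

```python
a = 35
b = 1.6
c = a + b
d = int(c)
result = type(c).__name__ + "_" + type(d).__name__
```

a is int; b is float; c is float; d is int; result = 'float_int'

'float_int'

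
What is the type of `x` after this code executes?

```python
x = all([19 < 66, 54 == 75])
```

all() returns bool

bool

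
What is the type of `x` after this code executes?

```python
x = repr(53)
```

repr() returns str

str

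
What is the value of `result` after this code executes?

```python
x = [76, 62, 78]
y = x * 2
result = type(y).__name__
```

x is list; y is list; result = 'list'

'list'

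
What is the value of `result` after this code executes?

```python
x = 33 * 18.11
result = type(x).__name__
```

x is float; result = 'float'

'float'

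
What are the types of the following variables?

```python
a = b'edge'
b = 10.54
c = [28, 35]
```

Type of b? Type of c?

b is assigned a number with a decimal point, so it is a float; c is assigned a list literal (square brackets)

float, list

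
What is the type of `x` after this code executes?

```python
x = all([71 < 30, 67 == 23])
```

all() returns bool

bool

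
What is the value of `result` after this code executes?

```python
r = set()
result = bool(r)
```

r = set(); result = False

False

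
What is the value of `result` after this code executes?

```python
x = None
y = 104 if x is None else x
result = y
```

x = None; y = 104; result = 104

104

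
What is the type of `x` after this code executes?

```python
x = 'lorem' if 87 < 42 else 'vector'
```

Both branches of conditional are str

str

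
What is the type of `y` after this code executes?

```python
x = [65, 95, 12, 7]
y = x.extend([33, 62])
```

list.extend() returns None

NoneType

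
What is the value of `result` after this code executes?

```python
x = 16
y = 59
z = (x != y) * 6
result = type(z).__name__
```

x is int; y is int; z is int; result = 'int'

'int'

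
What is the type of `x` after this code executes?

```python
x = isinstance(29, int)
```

isinstance() returns bool

bool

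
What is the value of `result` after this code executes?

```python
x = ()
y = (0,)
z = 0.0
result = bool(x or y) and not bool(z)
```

x = (); y = (0,); z = 0.0; result = True

True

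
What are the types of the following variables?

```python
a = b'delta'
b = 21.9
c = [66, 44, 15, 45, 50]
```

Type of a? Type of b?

a is assigned a bytes literal (b'...' prefix); b is assigned a number with a decimal point, so it is a float

bytes, float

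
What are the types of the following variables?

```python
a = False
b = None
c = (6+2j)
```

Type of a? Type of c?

a is assigned the constant False, which has type bool; c is assigned (6+2j), an int plus an imaginary literal (j suffix), which evaluates to complex

bool, complex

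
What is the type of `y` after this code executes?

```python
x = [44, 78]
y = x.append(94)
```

list.append() returns None (mutates in place)

NoneType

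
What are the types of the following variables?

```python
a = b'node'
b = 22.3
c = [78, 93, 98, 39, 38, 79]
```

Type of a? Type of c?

a is assigned a bytes literal (b'...' prefix); c is assigned a list literal (square brackets)

bytes, list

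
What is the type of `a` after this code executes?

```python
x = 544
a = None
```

None has type NoneType

NoneType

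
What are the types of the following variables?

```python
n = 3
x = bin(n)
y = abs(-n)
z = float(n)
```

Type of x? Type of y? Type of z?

bin() returns str; abs() of int returns int; float() returns float

str, int, float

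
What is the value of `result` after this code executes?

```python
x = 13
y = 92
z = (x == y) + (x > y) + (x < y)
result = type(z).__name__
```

x is int; y is int; z is int; result = 'int'

'int'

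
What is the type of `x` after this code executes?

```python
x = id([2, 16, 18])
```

id() returns int

int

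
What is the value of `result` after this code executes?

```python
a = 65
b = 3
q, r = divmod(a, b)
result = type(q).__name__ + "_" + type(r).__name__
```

a is int; b is int; q is int; r is int; result = 'int_int'

'int_int'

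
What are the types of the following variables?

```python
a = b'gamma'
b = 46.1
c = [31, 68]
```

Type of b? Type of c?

b is assigned a number with a decimal point, so it is a float; c is assigned a list literal (square brackets)

float, list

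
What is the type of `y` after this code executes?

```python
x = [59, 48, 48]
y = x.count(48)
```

list.count() returns int

int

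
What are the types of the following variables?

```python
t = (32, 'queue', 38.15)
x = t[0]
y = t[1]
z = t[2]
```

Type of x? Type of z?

tuple[0] is int; tuple[2] is float

int, float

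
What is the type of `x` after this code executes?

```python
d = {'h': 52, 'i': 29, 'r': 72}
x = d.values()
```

.values() returns dict_values view

dict_values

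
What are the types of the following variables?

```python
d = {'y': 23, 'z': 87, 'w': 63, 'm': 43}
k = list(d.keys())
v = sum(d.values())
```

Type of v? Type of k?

sum of ints is int; list() converts to list

int, list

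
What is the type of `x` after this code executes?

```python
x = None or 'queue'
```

'or' with None returns the other truthy value (str)

str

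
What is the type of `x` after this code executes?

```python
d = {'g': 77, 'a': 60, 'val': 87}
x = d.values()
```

.values() returns dict_values view

dict_values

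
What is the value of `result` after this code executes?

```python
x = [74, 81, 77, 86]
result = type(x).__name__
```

x is list; result = 'list'

'list'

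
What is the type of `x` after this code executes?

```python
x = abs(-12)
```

abs() of int returns int

int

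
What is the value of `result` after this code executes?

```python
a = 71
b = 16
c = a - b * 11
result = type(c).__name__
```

a is int; b is int; c is int; result = 'int'

'int'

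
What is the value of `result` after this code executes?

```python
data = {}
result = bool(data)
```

data = {}; result = False

False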